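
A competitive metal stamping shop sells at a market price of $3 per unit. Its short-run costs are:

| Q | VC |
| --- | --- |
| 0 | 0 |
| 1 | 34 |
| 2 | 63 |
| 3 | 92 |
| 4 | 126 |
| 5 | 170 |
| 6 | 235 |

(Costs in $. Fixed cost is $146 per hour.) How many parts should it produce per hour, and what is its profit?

Q = 0 (shut down); profit = -$146

Profit at each row (π = 3Q − TC): Q=0: -146; Q=1: -177; Q=2: -203; Q=3: -229; Q=4: -260; Q=5: -301; Q=6: -363.
Profit is highest at Q = 0. Equivalently, the lowest AVC in the table is 92/3 ≈ $30.67 at Q = 3, and P = $3 falls below it — price never covers variable cost, so the firm shuts down and loses only its fixed cost.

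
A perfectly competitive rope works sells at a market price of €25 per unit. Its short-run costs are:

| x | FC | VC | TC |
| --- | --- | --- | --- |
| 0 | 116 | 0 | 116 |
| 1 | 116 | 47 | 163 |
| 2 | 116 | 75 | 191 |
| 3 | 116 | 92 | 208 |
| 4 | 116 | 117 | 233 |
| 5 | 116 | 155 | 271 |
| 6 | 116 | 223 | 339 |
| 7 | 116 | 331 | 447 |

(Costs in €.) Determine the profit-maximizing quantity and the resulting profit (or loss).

Compute π = P·x − TC at each output: x=0: -116; x=1: -138; x=2: -141; x=3: -133; x=4: -133; x=5: -146; x=6: -189; x=7: -272.
Profit is highest at x = 0. Equivalently, the lowest AVC in the table is 117/4 ≈ €29.25 at x = 4, and P = €25 falls below it — price never covers variable cost, so the firm shuts down and loses only its fixed cost.

x = 0 (shut down); profit = -€116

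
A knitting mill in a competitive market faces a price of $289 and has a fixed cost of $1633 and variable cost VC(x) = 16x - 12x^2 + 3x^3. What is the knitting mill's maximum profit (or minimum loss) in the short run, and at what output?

Profit = -$163 at x = 7

AVC = 16 - 12x + 3x^2 has its minimum $4 at x = 2; price $289 clears that bar, so the firm operates.
MC = 16 - 24x + 9x^2. Setting P = MC and taking the root on the rising branch gives x* = 7.
TR = 289·7 = 2023. TC = 1633 + 553 = 2186. Profit = 2023 − 2186 = -$163.
Shutting down would mean losing the fixed cost of $1633, so operating at a loss of $163 is better by $1470.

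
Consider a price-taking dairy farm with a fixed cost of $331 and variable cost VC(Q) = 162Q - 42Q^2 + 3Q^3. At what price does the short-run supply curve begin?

$15 per unit

Short-run supply begins at min AVC. From VC = 162Q - 42Q^2 + 3Q^3, AVC = 162 - 42Q + 3Q^2.
At the minimum of AVC, MC = AVC. MC = 162 - 84Q + 9Q^2; setting MC = AVC gives 6Q^2 - 42Q = 0, so Q = 7. min AVC = 15.
The firm shuts down for any P below $15.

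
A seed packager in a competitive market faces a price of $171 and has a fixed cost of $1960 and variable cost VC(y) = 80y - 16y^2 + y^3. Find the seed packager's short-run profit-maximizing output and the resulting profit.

Profit = -$270 at y = 13

AVC = 80 - 16y + y^2 has its minimum $16 at y = 8; price $171 clears that bar, so the firm operates.
MC = 80 - 32y + 3y^2. Setting P = MC and taking the root on the rising branch gives y* = 13.
TR = 171·13 = 2223. TC = 1960 + 533 = 2493. Profit = 2223 − 2493 = -$270.
Shutting down would mean losing the fixed cost of $1960, so operating at a loss of $270 is better by $1690.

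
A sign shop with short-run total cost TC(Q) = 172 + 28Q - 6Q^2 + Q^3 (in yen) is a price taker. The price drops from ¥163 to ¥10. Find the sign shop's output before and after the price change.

Output falls from 9 to 0 (the firm shuts down)

MC = 28 - 12Q + 3Q^2; the shutdown threshold is min AVC = ¥19 (at Q = 3).
At P = ¥163 ≥ min AVC, set P = MC on the rising branch: Q = 9.
At P = ¥10 < min AVC = ¥19, price no longer covers variable cost at any output, so the firm shuts down: Q = 0.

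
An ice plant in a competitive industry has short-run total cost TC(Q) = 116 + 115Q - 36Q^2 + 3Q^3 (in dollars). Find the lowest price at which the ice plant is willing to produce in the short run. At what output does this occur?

$7 per unit, at Q = 6

The shutdown price is the minimum of AVC. VC = 115Q - 36Q^2 + 3Q^3, so AVC = 115 - 36Q + 3Q^2.
At the minimum of AVC, MC = AVC. MC = 115 - 72Q + 9Q^2; setting MC = AVC gives 6Q^2 - 36Q = 0, so Q = 6. min AVC = 7.
The firm shuts down for any P below $7.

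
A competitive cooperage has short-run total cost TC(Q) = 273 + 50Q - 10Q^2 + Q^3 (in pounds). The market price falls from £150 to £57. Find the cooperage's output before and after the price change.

Output falls from 10 to 7

AVC = 50 - 10Q + Q^2, minimized at Q = 5 where min AVC = £25. MC = 50 - 20Q + 3Q^2.
At P = £150 ≥ min AVC, set P = MC on the rising branch: Q = 10.
At P = £57 ≥ min AVC, set P = MC: Q = 7. The firm stays open but cuts output.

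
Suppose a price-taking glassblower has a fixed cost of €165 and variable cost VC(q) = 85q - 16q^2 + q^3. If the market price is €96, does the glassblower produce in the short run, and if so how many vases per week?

Strip out fixed cost: VC = 85q - 16q^2 + q^3. Then AVC = 85 - 16q + q^2 and MC = 85 - 32q + 3q^2.
AVC is minimized where dAVC/dq = -16 + 2q = 0, at q = 8; min AVC = 85 - 16·8 + 8^2 = €21.
Because €96 ≥ €21, revenue can cover variable cost; the firm operates.
P = MC gives -11 - 32q + 3q^2 = 0, with roots -1/3 and 11. Take the larger (rising MC): q* = 11.
Check: AVC at q = 11 is €30 ≤ P, so revenue covers variable cost.
Profit = P·q − TC = 96·11 − 495 = €561.

Produce at q = 11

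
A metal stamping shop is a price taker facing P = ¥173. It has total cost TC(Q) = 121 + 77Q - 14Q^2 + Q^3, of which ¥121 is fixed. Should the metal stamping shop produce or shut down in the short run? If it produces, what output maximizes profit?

Variable cost is VC = 77Q - 14Q^2 + Q^3, so AVC = VC/Q = 77 - 14Q + Q^2 and MC = dTC/dQ = 77 - 28Q + 3Q^2.
The AVC parabola has its vertex at Q = 14/2 = 7, where AVC = 77 - 14·7 + 7^2 = ¥28.
P = ¥173 exceeds min AVC = ¥28, so the firm stays open.
P = MC gives -96 - 28Q + 3Q^2 = 0, with roots -8/3 and 12. Take the larger (rising MC): Q* = 12.
Check: AVC at Q = 12 is ¥53 ≤ P, so revenue covers variable cost.
Profit = P·Q − TC = 173·12 − 757 = ¥1319.

Produce at Q = 12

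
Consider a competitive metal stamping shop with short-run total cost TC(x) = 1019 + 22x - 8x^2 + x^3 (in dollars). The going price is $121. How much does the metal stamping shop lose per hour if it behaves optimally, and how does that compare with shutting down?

AVC = 22 - 8x + x^2 has its minimum $6 at x = 4; price $121 clears that bar, so the firm operates.
MC = 22 - 16x + 3x^2. Setting P = MC and taking the root on the rising branch gives x* = 9.
TR = 121·9 = 1089. TC = 1019 + 279 = 1298. Profit = 1089 − 1298 = -$209.
That loss of $209 beats the $1019 the firm would lose by shutting down; producing recovers $810 of fixed cost.

Profit = -$209 at x = 9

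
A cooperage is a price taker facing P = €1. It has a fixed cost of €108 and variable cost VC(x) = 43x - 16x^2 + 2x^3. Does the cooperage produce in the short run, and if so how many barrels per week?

From TC, MC = TC'(x) = 43 - 32x + 6x^2 and AVC = VC/x = 43 - 16x + 2x^2.
AVC is minimized where dAVC/dx = -16 + 4x = 0, at x = 4; min AVC = 43 - 16·4 + 2·4^2 = €11.
P = €1 lies below min AVC = €11; no output level covers variable cost.
Best response: produce nothing and absorb the €108 fixed cost.

Shut down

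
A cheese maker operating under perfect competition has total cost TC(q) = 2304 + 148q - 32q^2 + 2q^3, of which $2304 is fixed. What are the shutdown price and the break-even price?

AVC = 148 - 32q + 2q^2; minimized at q = 8, giving min AVC = $20. That is the shutdown price.
ATC = 2304/q + 148 - 32q + 2q^2. Setting dATC/dq = −2304/q^2 − 32 + 4q = 0 gives q = 12 (since 4·12^3 − 32·12^2 = 2304).
min ATC = 2304/12 + 148 − 32·12 + 2·12^2 = $244. That is the break-even price.
For $20 ≤ P < $244 the firm produces at a loss; below $20 it shuts down.

Shutdown price = $20; break-even price = $244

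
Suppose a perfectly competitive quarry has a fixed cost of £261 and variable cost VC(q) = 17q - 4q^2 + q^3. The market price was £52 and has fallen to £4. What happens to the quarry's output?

MC = 17 - 8q + 3q^2; the shutdown threshold is min AVC = £13 (at q = 2).
At P = £52 ≥ min AVC, set P = MC on the rising branch: q = 5.
At P = £4 < min AVC = £13, price no longer covers variable cost at any output, so the firm shuts down: q = 0.

Output falls from 5 to 0 (the firm shuts down)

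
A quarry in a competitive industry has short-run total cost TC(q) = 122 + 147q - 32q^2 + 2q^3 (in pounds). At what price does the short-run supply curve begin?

The firm shuts down when price falls below the minimum of average variable cost. AVC = VC/q = 147 - 32q + 2q^2.
At the minimum of AVC, MC = AVC. MC = 147 - 64q + 6q^2; setting MC = AVC gives 4q^2 - 32q = 0, so q = 8. min AVC = 19.
So the shutdown price is £19.

£19 per unit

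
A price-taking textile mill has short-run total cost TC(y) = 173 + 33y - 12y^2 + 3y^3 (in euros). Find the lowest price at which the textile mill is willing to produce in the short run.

Short-run supply begins at min AVC. From VC = 33y - 12y^2 + 3y^3, AVC = 33 - 12y + 3y^2.
At the minimum of AVC, MC = AVC. MC = 33 - 24y + 9y^2; setting MC = AVC gives 6y^2 - 12y = 0, so y = 2. min AVC = 21.
So the shutdown price is €21.

€21 per unit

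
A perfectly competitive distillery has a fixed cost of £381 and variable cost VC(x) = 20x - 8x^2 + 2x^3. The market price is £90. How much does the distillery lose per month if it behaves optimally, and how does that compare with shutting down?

Profit = -£81 at x = 5

AVC = 20 - 8x + 2x^2; min AVC = £12 at x = 2. Since P = £90 ≥ min AVC, the firm produces.
MC = 20 - 16x + 6x^2. Setting P = MC and taking the root on the rising branch gives x* = 5.
TR = 90·5 = 450. TC = 381 + 150 = 531. Profit = 450 − 531 = -£81.
By producing, the firm covers all variable cost plus £300 of fixed cost; shutting down would lose the full £381.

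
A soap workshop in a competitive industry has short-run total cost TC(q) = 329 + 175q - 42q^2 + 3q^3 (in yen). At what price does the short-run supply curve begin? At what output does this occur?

Short-run supply begins at min AVC. From VC = 175q - 42q^2 + 3q^3, AVC = 175 - 42q + 3q^2.
At the minimum of AVC, MC = AVC. MC = 175 - 84q + 9q^2; setting MC = AVC gives 6q^2 - 42q = 0, so q = 7. min AVC = 28.
So the shutdown price is ¥28.

¥28 per unit, at q = 7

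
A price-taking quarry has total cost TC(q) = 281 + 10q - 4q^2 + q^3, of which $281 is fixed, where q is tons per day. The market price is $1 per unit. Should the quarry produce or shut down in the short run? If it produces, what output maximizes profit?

Strip out fixed cost: VC = 10q - 4q^2 + q^3. Then AVC = 10 - 4q + q^2 and MC = 10 - 8q + 3q^2.
AVC is minimized where dAVC/dq = -4 + 2q = 0, at q = 2; min AVC = 10 - 4·2 + 2^2 = $6.
Since P = $1 < min AVC = $6, price fails to cover variable cost at any output.
Best response: produce nothing and absorb the $281 fixed cost.

Shut down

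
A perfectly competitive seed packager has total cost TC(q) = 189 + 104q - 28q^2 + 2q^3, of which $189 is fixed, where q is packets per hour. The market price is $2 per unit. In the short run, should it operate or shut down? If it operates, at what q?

Shut down

Strip out fixed cost: VC = 104q - 28q^2 + 2q^3. Then AVC = 104 - 28q + 2q^2 and MC = 104 - 56q + 6q^2.
AVC hits its minimum where MC = AVC, at q = 7, giving min AVC = 104 - 28·7 + 2·7^2 = $6.
P = $2 lies below min AVC = $6; no output level covers variable cost.
Best response: produce nothing and absorb the $189 fixed cost.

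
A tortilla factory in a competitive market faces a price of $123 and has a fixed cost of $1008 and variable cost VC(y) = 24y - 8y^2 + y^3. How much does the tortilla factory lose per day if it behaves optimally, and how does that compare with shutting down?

Profit = -$198 at y = 9

AVC = 24 - 8y + y^2 has its minimum $8 at y = 4; price $123 clears that bar, so the firm operates.
MC = 24 - 16y + 3y^2. Setting P = MC and taking the root on the rising branch gives y* = 9.
TR = 123·9 = 1107. TC = 1008 + 297 = 1305. Profit = 1107 − 1305 = -$198.
Shutting down would mean losing the fixed cost of $1008, so operating at a loss of $198 is better by $810.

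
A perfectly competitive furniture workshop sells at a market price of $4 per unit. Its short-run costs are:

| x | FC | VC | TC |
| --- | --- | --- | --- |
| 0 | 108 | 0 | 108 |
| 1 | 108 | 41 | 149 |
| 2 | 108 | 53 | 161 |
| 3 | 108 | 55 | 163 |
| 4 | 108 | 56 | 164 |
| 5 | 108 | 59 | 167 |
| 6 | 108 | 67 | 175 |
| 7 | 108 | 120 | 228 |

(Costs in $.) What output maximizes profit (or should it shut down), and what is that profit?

x = 0 (shut down); profit = -$108

Profit at each row (π = 4x − TC): x=0: -108; x=1: -145; x=2: -153; x=3: -151; x=4: -148; x=5: -147; x=6: -151; x=7: -200.
Profit is highest at x = 0. Equivalently, the lowest AVC in the table is 67/6 ≈ $11.17 at x = 6, and P = $4 falls below it — price never covers variable cost, so the firm shuts down and loses only its fixed cost.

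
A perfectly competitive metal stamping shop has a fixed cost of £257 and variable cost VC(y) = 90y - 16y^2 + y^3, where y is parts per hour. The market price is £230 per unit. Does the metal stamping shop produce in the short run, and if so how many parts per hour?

Strip out fixed cost: VC = 90y - 16y^2 + y^3. Then AVC = 90 - 16y + y^2 and MC = 90 - 32y + 3y^2.
AVC hits its minimum where MC = AVC, at y = 8, giving min AVC = 90 - 16·8 + 8^2 = £26.
Since P = £230 ≥ min AVC = £26, price covers variable cost and the firm should produce.
Set P = MC: 230 = 90 - 32y + 3y^2 → -140 - 32y + 3y^2 = 0. The roots are y = -10/3 and y = 14; the profit-maximizing output is on the rising part of MC, so y* = 14.
Check: AVC at y = 14 is £62 ≤ P, so revenue covers variable cost.
Profit = P·y − TC = 230·14 − 1125 = £2095.

Produce at y = 14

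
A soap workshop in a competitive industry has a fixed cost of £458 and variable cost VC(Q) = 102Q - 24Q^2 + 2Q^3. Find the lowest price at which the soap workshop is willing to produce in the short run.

£30 per unit

The firm shuts down when price falls below the minimum of average variable cost. AVC = VC/Q = 102 - 24Q + 2Q^2.
dAVC/dQ = -24 + 4Q = 0 gives Q = 6. min AVC = 102 - 24·6 + 2·6^2 = 30.
The firm shuts down for any P below £30.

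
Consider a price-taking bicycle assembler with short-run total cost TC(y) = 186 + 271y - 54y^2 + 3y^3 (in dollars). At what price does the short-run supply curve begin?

The firm shuts down when price falls below the minimum of average variable cost. AVC = VC/y = 271 - 54y + 3y^2.
At the minimum of AVC, MC = AVC. MC = 271 - 108y + 9y^2; setting MC = AVC gives 6y^2 - 54y = 0, so y = 9. min AVC = 28.
The firm shuts down for any P below $28.

$28 per unit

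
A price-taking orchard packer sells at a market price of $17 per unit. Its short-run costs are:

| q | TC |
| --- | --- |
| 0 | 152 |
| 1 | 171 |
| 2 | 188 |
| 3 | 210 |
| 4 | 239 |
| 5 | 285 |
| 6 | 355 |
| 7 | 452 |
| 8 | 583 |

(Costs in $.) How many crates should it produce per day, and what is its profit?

q = 0 (shut down); profit = -$152

Profit at each row (π = 17q − TC): q=0: -152; q=1: -154; q=2: -154; q=3: -159; q=4: -171; q=5: -200; q=6: -253; q=7: -333; q=8: -447.
Profit is highest at q = 0. Equivalently, the lowest AVC in the table is 36/2 ≈ $18 at q = 2, and P = $17 falls below it — price never covers variable cost, so the firm shuts down and loses only its fixed cost.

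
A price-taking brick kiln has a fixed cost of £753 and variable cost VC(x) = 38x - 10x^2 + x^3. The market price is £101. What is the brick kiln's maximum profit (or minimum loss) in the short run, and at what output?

Profit = -£105 at x = 9

AVC = 38 - 10x + x^2; min AVC = £13 at x = 5. Since P = £101 ≥ min AVC, the firm produces.
MC = 38 - 20x + 3x^2. Setting P = MC and taking the root on the rising branch gives x* = 9.
TR = 101·9 = 909. TC = 753 + 261 = 1014. Profit = 909 − 1014 = -£105.
By producing, the firm covers all variable cost plus £648 of fixed cost; shutting down would lose the full £753.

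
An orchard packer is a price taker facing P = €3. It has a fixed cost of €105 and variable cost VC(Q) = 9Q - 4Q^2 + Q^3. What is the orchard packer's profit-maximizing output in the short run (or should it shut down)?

Shut down

Strip out fixed cost: VC = 9Q - 4Q^2 + Q^3. Then AVC = 9 - 4Q + Q^2 and MC = 9 - 8Q + 3Q^2.
AVC is minimized where dAVC/dQ = -4 + 2Q = 0, at Q = 2; min AVC = 9 - 4·2 + 2^2 = €5.
With P < min AVC (€3 < €5), every unit sold adds to the loss.
Shutting down limits the loss to fixed cost, €105.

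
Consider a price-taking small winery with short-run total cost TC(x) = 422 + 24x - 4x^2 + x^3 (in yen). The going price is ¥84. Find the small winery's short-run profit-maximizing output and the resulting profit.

Profit = -¥134 at x = 6

AVC = 24 - 4x + x^2; min AVC = ¥20 at x = 2. Since P = ¥84 ≥ min AVC, the firm produces.
With MC = 24 - 8x + 3x^2, P = MC on the upward-sloping part at x* = 6.
TR = 84·6 = 504. TC = 422 + 216 = 638. Profit = 504 − 638 = -¥134.
Shutting down would mean losing the fixed cost of ¥422, so operating at a loss of ¥134 is better by ¥288.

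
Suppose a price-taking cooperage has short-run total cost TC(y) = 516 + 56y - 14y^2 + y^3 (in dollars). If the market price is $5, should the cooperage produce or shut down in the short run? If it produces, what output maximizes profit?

From TC, MC = TC'(y) = 56 - 28y + 3y^2 and AVC = VC/y = 56 - 14y + y^2.
AVC hits its minimum where MC = AVC, at y = 7, giving min AVC = 56 - 14·7 + 7^2 = $7.
With P < min AVC ($5 < $7), every unit sold adds to the loss.
The firm minimizes its loss by shutting down and losing only its fixed cost of $516.

Shut down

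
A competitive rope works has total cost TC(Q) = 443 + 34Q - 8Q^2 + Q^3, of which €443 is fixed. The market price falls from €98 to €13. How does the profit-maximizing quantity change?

Output falls from 8 to 0 (the firm shuts down)

MC = 34 - 16Q + 3Q^2; the shutdown threshold is min AVC = €18 (at Q = 4).
At P = €98 ≥ min AVC, set P = MC on the rising branch: Q = 8.
At P = €13 < min AVC = €18, price no longer covers variable cost at any output, so the firm shuts down: Q = 0.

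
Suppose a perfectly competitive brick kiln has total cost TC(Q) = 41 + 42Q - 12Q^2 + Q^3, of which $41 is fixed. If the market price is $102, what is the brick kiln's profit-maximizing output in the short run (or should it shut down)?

Produce at Q = 10

Variable cost is VC = 42Q - 12Q^2 + Q^3, so AVC = VC/Q = 42 - 12Q + Q^2 and MC = dTC/dQ = 42 - 24Q + 3Q^2.
The AVC parabola has its vertex at Q = 12/2 = 6, where AVC = 42 - 12·6 + 6^2 = $6.
P = $102 exceeds min AVC = $6, so the firm stays open.
P = MC gives -60 - 24Q + 3Q^2 = 0, with roots -2 and 10. Take the larger (rising MC): Q* = 10.
Check: AVC at Q = 10 is $22 ≤ P, so revenue covers variable cost.
Profit = P·Q − TC = 102·10 − 261 = $759.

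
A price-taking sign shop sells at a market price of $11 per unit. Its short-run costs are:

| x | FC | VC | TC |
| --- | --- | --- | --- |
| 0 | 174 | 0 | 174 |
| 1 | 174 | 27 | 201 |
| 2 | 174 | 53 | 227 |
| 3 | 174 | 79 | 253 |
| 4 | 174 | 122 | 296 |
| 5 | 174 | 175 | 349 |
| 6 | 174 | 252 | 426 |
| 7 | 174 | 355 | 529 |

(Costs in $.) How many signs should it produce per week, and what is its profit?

Profit at each row (π = 11x − TC): x=0: -174; x=1: -190; x=2: -205; x=3: -220; x=4: -252; x=5: -294; x=6: -360; x=7: -452.
Profit is highest at x = 0. Equivalently, the lowest AVC in the table is 79/3 ≈ $26.33 at x = 3, and P = $11 falls below it — price never covers variable cost, so the firm shuts down and loses only its fixed cost.

x = 0 (shut down); profit = -$174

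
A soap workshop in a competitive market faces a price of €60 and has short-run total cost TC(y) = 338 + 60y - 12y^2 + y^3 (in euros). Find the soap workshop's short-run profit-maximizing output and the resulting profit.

Profit = -€82 at y = 8

AVC = 60 - 12y + y^2; min AVC = €24 at y = 6. Since P = €60 ≥ min AVC, the firm produces.
With MC = 60 - 24y + 3y^2, P = MC on the upward-sloping part at y* = 8.
TR = 60·8 = 480. TC = 338 + 224 = 562. Profit = 480 − 562 = -€82.
That loss of €82 beats the €338 the firm would lose by shutting down; producing recovers €256 of fixed cost.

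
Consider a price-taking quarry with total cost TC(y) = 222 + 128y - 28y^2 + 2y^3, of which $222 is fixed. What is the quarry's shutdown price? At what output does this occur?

$30 per unit, at y = 7

The shutdown price is the minimum of AVC. VC = 128y - 28y^2 + 2y^3, so AVC = 128 - 28y + 2y^2.
dAVC/dy = -28 + 4y = 0 gives y = 7. min AVC = 128 - 28·7 + 2·7^2 = 30.
The firm shuts down for any P below $30.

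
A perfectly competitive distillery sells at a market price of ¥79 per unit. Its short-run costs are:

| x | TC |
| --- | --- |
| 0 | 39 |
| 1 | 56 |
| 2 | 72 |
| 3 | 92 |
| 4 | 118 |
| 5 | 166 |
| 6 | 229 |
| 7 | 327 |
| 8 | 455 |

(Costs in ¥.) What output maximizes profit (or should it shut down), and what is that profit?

x = 6; profit = ¥245

Profit at each row (π = 79x − TC): x=0: -39; x=1: 23; x=2: 86; x=3: 145; x=4: 198; x=5: 229; x=6: 245; x=7: 226; x=8: 177.
Profit is maximized at x = 6. AVC there is 190/6 = ¥31.67 ≤ P, so producing beats shutting down (which would give -¥39).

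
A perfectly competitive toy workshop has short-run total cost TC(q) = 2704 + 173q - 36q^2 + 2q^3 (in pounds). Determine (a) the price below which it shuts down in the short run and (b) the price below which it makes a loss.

Shutdown price = £11; break-even price = £251

AVC = 173 - 36q + 2q^2; minimized at q = 9, giving min AVC = £11. That is the shutdown price.
ATC = 2704/q + 173 - 36q + 2q^2. Setting dATC/dq = −2704/q^2 − 36 + 4q = 0 gives q = 13 (since 4·13^3 − 36·13^2 = 2704).
min ATC = 2704/13 + 173 − 36·13 + 2·13^2 = £251. That is the break-even price.
For £11 ≤ P < £251 the firm produces at a loss; below £11 it shuts down.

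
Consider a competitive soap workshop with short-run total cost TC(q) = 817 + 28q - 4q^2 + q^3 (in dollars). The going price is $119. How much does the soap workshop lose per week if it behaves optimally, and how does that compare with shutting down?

AVC = 28 - 4q + q^2; min AVC = $24 at q = 2. Since P = $119 ≥ min AVC, the firm produces.
With MC = 28 - 8q + 3q^2, P = MC on the upward-sloping part at q* = 7.
TR = 119·7 = 833. TC = 817 + 343 = 1160. Profit = 833 − 1160 = -$327.
By producing, the firm covers all variable cost plus $490 of fixed cost; shutting down would lose the full $817.

Profit = -$327 at q = 7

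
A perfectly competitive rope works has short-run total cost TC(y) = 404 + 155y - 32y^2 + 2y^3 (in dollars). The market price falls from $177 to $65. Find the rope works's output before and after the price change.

Output falls from 11 to 9

AVC = 155 - 32y + 2y^2, minimized at y = 8 where min AVC = $27. MC = 155 - 64y + 6y^2.
With P = $177 above the shutdown price, P = MC gives y = 11.
At P = $65 ≥ min AVC, set P = MC: y = 9. The firm stays open but cuts output.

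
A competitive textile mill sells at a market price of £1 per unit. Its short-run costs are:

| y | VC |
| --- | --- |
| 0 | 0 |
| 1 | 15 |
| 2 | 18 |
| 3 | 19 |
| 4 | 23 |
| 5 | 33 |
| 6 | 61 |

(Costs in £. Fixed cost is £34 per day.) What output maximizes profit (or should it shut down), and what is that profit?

Profit at each row (π = 1y − TC): y=0: -34; y=1: -48; y=2: -50; y=3: -50; y=4: -53; y=5: -62; y=6: -89.
Profit is highest at y = 0. Equivalently, the lowest AVC in the table is 23/4 ≈ £5.75 at y = 4, and P = £1 falls below it — price never covers variable cost, so the firm shuts down and loses only its fixed cost.

y = 0 (shut down); profit = -£34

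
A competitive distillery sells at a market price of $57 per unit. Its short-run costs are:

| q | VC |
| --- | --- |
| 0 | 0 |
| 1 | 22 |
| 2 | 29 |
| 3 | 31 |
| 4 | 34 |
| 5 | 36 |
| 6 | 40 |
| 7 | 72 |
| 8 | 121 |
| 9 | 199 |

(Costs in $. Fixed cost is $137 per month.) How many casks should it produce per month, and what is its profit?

Compute π = P·q − TC at each output: q=0: -137; q=1: -102; q=2: -52; q=3: 3; q=4: 57; q=5: 112; q=6: 165; q=7: 190; q=8: 198; q=9: 177.
Profit is maximized at q = 8. AVC there is 121/8 = $15.12 ≤ P, so producing beats shutting down (which would give -$137).

q = 8; profit = $198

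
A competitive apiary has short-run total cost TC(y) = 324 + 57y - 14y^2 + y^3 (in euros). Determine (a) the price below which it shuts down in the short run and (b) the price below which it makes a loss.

AVC = 57 - 14y + y^2; minimized at y = 7, giving min AVC = €8. That is the shutdown price.
ATC = 324/y + 57 - 14y + y^2. Setting dATC/dy = −324/y^2 − 14 + 2y = 0 gives y = 9 (since 2·9^3 − 14·9^2 = 324).
min ATC = 324/9 + 57 − 14·9 + 9^2 = €48. That is the break-even price.
Between these two prices the firm operates at a loss; above €48 it earns a profit.

Shutdown price = €8; break-even price = €48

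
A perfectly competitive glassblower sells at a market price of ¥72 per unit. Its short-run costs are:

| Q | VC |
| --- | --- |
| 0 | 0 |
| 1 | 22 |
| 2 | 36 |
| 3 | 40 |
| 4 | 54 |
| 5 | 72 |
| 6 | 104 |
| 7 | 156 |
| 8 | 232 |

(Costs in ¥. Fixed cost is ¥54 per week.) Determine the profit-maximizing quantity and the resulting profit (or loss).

Q = 7; profit = ¥294

Profit at each row (π = 72Q − TC): Q=0: -54; Q=1: -4; Q=2: 54; Q=3: 122; Q=4: 180; Q=5: 234; Q=6: 274; Q=7: 294; Q=8: 290.
Profit is maximized at Q = 7. AVC there is 156/7 = ¥22.29 ≤ P, so producing beats shutting down (which would give -¥54).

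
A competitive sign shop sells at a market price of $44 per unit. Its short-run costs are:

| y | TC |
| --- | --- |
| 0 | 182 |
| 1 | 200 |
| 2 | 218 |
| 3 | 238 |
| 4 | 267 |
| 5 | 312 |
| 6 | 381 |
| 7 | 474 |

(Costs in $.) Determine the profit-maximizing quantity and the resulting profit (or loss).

Profit at each row (π = 44y − TC): y=0: -182; y=1: -156; y=2: -130; y=3: -106; y=4: -91; y=5: -92; y=6: -117; y=7: -166.
Profit is maximized at y = 4. AVC there is 85/4 = $21.25 ≤ P, so producing beats shutting down (which would give -$182).

y = 4; profit = -$91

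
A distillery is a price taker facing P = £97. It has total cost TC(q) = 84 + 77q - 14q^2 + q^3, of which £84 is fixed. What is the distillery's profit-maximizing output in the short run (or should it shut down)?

Variable cost is VC = 77q - 14q^2 + q^3, so AVC = VC/q = 77 - 14q + q^2 and MC = dTC/dq = 77 - 28q + 3q^2.
AVC hits its minimum where MC = AVC, at q = 7, giving min AVC = 77 - 14·7 + 7^2 = £28.
Since P = £97 ≥ min AVC = £28, price covers variable cost and the firm should produce.
Solving P = MC: -20 - 28q + 3q^2 = 0 ⇒ q = -2/3 or 10. On the upward-sloping branch, q* = 10.
Check: AVC at q = 10 is £37 ≤ P, so revenue covers variable cost.
Profit = P·q − TC = 97·10 − 454 = £516.

Produce at q = 10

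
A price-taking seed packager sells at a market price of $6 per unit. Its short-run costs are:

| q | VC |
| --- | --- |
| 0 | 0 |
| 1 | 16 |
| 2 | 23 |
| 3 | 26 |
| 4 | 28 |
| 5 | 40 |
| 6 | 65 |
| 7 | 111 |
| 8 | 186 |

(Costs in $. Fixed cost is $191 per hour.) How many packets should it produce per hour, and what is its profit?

Tabulate TR − TC: q=0: -191; q=1: -201; q=2: -202; q=3: -199; q=4: -195; q=5: -201; q=6: -220; q=7: -260; q=8: -329.
Profit is highest at q = 0. Equivalently, the lowest AVC in the table is 28/4 ≈ $7 at q = 4, and P = $6 falls below it — price never covers variable cost, so the firm shuts down and loses only its fixed cost.

q = 0 (shut down); profit = -$191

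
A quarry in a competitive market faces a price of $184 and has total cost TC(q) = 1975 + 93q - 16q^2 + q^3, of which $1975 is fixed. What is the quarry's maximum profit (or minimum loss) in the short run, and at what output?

AVC = 93 - 16q + q^2 has its minimum $29 at q = 8; price $184 clears that bar, so the firm operates.
With MC = 93 - 32q + 3q^2, P = MC on the upward-sloping part at q* = 13.
TR = 184·13 = 2392. TC = 1975 + 702 = 2677. Profit = 2392 − 2677 = -$285.
That loss of $285 beats the $1975 the firm would lose by shutting down; producing recovers $1690 of fixed cost.

Profit = -$285 at q = 13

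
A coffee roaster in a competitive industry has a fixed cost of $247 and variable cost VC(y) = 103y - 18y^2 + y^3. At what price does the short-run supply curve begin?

$22 per unit

Short-run supply begins at min AVC. From VC = 103y - 18y^2 + y^3, AVC = 103 - 18y + y^2.
At the minimum of AVC, MC = AVC. MC = 103 - 36y + 3y^2; setting MC = AVC gives 2y^2 - 18y = 0, so y = 9. min AVC = 22.
For P < $22 the firm produces nothing.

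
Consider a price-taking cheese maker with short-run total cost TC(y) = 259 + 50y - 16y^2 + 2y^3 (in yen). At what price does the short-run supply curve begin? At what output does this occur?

¥18 per unit, at y = 4

Short-run supply begins at min AVC. From VC = 50y - 16y^2 + 2y^3, AVC = 50 - 16y + 2y^2.
At the minimum of AVC, MC = AVC. MC = 50 - 32y + 6y^2; setting MC = AVC gives 4y^2 - 16y = 0, so y = 4. min AVC = 18.
For P < ¥18 the firm produces nothing.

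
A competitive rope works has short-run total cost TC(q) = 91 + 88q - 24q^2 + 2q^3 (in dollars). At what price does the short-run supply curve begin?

The firm shuts down when price falls below the minimum of average variable cost. AVC = VC/q = 88 - 24q + 2q^2.
At the minimum of AVC, MC = AVC. MC = 88 - 48q + 6q^2; setting MC = AVC gives 4q^2 - 24q = 0, so q = 6. min AVC = 16.
The firm shuts down for any P below $16.

$16 per unit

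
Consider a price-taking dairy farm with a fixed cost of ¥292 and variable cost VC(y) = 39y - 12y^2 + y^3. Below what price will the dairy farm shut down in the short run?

The shutdown price is the minimum of AVC. VC = 39y - 12y^2 + y^3, so AVC = 39 - 12y + y^2.
dAVC/dy = -12 + 2y = 0 gives y = 6. min AVC = 39 - 12·6 + 6^2 = 3.
For P < ¥3 the firm produces nothing.

¥3 per unit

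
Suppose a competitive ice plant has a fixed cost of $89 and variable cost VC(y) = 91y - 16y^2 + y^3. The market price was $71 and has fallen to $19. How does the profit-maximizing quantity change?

Output falls from 10 to 0 (the firm shuts down)

AVC = 91 - 16y + y^2, minimized at y = 8 where min AVC = $27. MC = 91 - 32y + 3y^2.
With P = $71 above the shutdown price, P = MC gives y = 10.
At P = $19 < min AVC = $27, price no longer covers variable cost at any output, so the firm shuts down: y = 0.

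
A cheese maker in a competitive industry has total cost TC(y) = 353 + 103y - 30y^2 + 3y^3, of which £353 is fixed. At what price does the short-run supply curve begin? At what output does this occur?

The firm shuts down when price falls below the minimum of average variable cost. AVC = VC/y = 103 - 30y + 3y^2.
At the minimum of AVC, MC = AVC. MC = 103 - 60y + 9y^2; setting MC = AVC gives 6y^2 - 30y = 0, so y = 5. min AVC = 28.
The firm shuts down for any P below £28.

£28 per unit, at y = 5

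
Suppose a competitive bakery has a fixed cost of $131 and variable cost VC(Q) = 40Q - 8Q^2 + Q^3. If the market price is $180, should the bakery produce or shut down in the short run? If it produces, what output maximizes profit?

Strip out fixed cost: VC = 40Q - 8Q^2 + Q^3. Then AVC = 40 - 8Q + Q^2 and MC = 40 - 16Q + 3Q^2.
AVC hits its minimum where MC = AVC, at Q = 4, giving min AVC = 40 - 8·4 + 4^2 = $24.
Since P = $180 ≥ min AVC = $24, price covers variable cost and the firm should produce.
Solving P = MC: -140 - 16Q + 3Q^2 = 0 ⇒ Q = -14/3 or 10. On the upward-sloping branch, Q* = 10.
Check: AVC at Q = 10 is $60 ≤ P, so revenue covers variable cost.
Profit = P·Q − TC = 180·10 − 731 = $1069.

Produce at Q = 10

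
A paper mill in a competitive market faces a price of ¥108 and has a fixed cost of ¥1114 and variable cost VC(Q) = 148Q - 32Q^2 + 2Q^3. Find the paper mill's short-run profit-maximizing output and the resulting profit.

AVC = 148 - 32Q + 2Q^2; min AVC = ¥20 at Q = 8. Since P = ¥108 ≥ min AVC, the firm produces.
With MC = 148 - 64Q + 6Q^2, P = MC on the upward-sloping part at Q* = 10.
TR = 108·10 = 1080. TC = 1114 + 280 = 1394. Profit = 1080 − 1394 = -¥314.
Shutting down would mean losing the fixed cost of ¥1114, so operating at a loss of ¥314 is better by ¥800.

Profit = -¥314 at Q = 10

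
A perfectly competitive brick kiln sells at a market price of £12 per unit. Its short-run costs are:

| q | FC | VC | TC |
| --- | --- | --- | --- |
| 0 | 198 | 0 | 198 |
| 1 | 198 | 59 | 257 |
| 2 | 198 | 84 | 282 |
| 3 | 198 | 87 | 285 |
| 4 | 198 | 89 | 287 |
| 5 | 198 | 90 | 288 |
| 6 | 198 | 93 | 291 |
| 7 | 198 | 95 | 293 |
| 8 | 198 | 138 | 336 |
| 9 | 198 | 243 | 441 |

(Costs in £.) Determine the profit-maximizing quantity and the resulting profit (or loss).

Compute π = P·q − TC at each output: q=0: -198; q=1: -245; q=2: -258; q=3: -249; q=4: -239; q=5: -228; q=6: -219; q=7: -209; q=8: -240; q=9: -333.
Profit is highest at q = 0. Equivalently, the lowest AVC in the table is 95/7 ≈ £13.57 at q = 7, and P = £12 falls below it — price never covers variable cost, so the firm shuts down and loses only its fixed cost.

q = 0 (shut down); profit = -£198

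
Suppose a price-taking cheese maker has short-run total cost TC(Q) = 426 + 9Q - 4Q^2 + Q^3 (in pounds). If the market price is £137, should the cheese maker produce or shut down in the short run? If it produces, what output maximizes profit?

Produce at Q = 8

Variable cost is VC = 9Q - 4Q^2 + Q^3, so AVC = VC/Q = 9 - 4Q + Q^2 and MC = dTC/dQ = 9 - 8Q + 3Q^2.
AVC hits its minimum where MC = AVC, at Q = 2, giving min AVC = 9 - 4·2 + 2^2 = £5.
Because £137 ≥ £5, revenue can cover variable cost; the firm operates.
Set P = MC: 137 = 9 - 8Q + 3Q^2 → -128 - 8Q + 3Q^2 = 0. The roots are Q = -16/3 and Q = 8; the profit-maximizing output is on the rising part of MC, so Q* = 8.
Check: AVC at Q = 8 is £41 ≤ P, so revenue covers variable cost.
Profit = P·Q − TC = 137·8 − 754 = £342.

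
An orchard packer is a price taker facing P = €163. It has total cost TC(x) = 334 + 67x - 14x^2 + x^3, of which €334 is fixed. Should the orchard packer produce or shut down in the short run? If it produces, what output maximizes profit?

Strip out fixed cost: VC = 67x - 14x^2 + x^3. Then AVC = 67 - 14x + x^2 and MC = 67 - 28x + 3x^2.
The AVC parabola has its vertex at x = 14/2 = 7, where AVC = 67 - 14·7 + 7^2 = €18.
Because €163 ≥ €18, revenue can cover variable cost; the firm operates.
P = MC gives -96 - 28x + 3x^2 = 0, with roots -8/3 and 12. Take the larger (rising MC): x* = 12.
Check: AVC at x = 12 is €43 ≤ P, so revenue covers variable cost.
Profit = P·x − TC = 163·12 − 850 = €1106.

Produce at x = 12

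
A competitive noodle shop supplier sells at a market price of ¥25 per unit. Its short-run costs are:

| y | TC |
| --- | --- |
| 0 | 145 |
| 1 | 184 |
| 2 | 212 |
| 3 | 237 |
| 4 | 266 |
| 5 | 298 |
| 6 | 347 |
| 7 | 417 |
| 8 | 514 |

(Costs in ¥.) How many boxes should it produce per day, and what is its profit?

y = 0 (shut down); profit = -¥145

Compute π = P·y − TC at each output: y=0: -145; y=1: -159; y=2: -162; y=3: -162; y=4: -166; y=5: -173; y=6: -197; y=7: -242; y=8: -314.
Profit is highest at y = 0. Equivalently, the lowest AVC in the table is 121/4 ≈ ¥30.25 at y = 4, and P = ¥25 falls below it — price never covers variable cost, so the firm shuts down and loses only its fixed cost.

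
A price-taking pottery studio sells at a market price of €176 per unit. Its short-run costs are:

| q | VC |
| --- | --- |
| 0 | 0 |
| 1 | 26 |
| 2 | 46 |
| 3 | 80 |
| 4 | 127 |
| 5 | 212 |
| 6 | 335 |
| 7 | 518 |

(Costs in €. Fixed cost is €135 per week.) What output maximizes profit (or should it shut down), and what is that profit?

q = 6; profit = €586

Compute π = P·q − TC at each output: q=0: -135; q=1: 15; q=2: 171; q=3: 313; q=4: 442; q=5: 533; q=6: 586; q=7: 579.
Profit is maximized at q = 6. AVC there is 335/6 = €55.83 ≤ P, so producing beats shutting down (which would give -€135).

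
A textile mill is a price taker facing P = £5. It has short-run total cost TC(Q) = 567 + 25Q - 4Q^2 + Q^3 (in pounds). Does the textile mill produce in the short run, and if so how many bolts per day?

Variable cost is VC = 25Q - 4Q^2 + Q^3, so AVC = VC/Q = 25 - 4Q + Q^2 and MC = dTC/dQ = 25 - 8Q + 3Q^2.
AVC is minimized where dAVC/dQ = -4 + 2Q = 0, at Q = 2; min AVC = 25 - 4·2 + 2^2 = £21.
P = £5 lies below min AVC = £21; no output level covers variable cost.
Best response: produce nothing and absorb the £567 fixed cost.

Shut down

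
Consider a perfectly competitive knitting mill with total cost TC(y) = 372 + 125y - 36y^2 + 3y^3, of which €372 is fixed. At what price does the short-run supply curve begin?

The firm shuts down when price falls below the minimum of average variable cost. AVC = VC/y = 125 - 36y + 3y^2.
dAVC/dy = -36 + 6y = 0 gives y = 6. min AVC = 125 - 36·6 + 3·6^2 = 17.
For P < €17 the firm produces nothing.

€17 per unit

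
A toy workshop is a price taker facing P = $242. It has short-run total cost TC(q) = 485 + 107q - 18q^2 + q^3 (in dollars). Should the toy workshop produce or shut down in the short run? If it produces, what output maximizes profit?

Variable cost is VC = 107q - 18q^2 + q^3, so AVC = VC/q = 107 - 18q + q^2 and MC = dTC/dq = 107 - 36q + 3q^2.
AVC hits its minimum where MC = AVC, at q = 9, giving min AVC = 107 - 18·9 + 9^2 = $26.
P = $242 exceeds min AVC = $26, so the firm stays open.
P = MC gives -135 - 36q + 3q^2 = 0, with roots -3 and 15. Take the larger (rising MC): q* = 15.
Check: AVC at q = 15 is $62 ≤ P, so revenue covers variable cost.
Profit = P·q − TC = 242·15 − 1415 = $2215.

Produce at q = 15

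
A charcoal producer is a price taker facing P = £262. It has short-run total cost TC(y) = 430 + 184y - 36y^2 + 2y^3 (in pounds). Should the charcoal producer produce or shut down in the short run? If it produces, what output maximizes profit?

From TC, MC = TC'(y) = 184 - 72y + 6y^2 and AVC = VC/y = 184 - 36y + 2y^2.
AVC hits its minimum where MC = AVC, at y = 9, giving min AVC = 184 - 36·9 + 2·9^2 = £22.
P = £262 exceeds min AVC = £22, so the firm stays open.
P = MC gives -78 - 72y + 6y^2 = 0, with roots -1 and 13. Take the larger (rising MC): y* = 13.
Check: AVC at y = 13 is £54 ≤ P, so revenue covers variable cost.
Profit = P·y − TC = 262·13 − 1132 = £2274.

Produce at y = 13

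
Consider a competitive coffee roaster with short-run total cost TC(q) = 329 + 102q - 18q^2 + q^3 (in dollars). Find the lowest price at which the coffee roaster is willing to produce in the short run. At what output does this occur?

The firm shuts down when price falls below the minimum of average variable cost. AVC = VC/q = 102 - 18q + q^2.
dAVC/dq = -18 + 2q = 0 gives q = 9. min AVC = 102 - 18·9 + 9^2 = 21.
So the shutdown price is $21.

$21 per unit, at q = 9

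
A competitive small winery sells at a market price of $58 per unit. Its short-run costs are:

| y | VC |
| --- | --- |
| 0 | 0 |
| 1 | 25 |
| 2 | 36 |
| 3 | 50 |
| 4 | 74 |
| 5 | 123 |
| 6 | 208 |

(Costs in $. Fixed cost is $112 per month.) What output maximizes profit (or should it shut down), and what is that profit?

y = 5; profit = $55

Tabulate TR − TC: y=0: -112; y=1: -79; y=2: -32; y=3: 12; y=4: 46; y=5: 55; y=6: 28.
Profit is maximized at y = 5. AVC there is 123/5 = $24.60 ≤ P, so producing beats shutting down (which would give -$112).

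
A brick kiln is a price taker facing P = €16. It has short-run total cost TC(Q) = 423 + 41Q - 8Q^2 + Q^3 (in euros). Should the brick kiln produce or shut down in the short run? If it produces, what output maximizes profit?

Variable cost is VC = 41Q - 8Q^2 + Q^3, so AVC = VC/Q = 41 - 8Q + Q^2 and MC = dTC/dQ = 41 - 16Q + 3Q^2.
AVC is minimized where dAVC/dQ = -8 + 2Q = 0, at Q = 4; min AVC = 41 - 8·4 + 4^2 = €25.
P = €16 lies below min AVC = €25; no output level covers variable cost.
Shutting down limits the loss to fixed cost, €423.

Shut down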